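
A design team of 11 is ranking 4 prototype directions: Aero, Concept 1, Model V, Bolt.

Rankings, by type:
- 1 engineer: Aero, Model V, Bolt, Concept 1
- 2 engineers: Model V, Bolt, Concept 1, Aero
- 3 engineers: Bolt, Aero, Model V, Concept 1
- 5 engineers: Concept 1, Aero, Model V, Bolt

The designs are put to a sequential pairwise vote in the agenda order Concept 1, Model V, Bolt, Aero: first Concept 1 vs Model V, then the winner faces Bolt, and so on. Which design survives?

Aero

Round 1: Concept 1 vs Model V — 5–6, Model V advances.
Round 2: Model V vs Bolt — 8–3, Model V advances.
Round 3: Model V vs Aero — 2–9, Aero advances.
The agenda winner is Aero.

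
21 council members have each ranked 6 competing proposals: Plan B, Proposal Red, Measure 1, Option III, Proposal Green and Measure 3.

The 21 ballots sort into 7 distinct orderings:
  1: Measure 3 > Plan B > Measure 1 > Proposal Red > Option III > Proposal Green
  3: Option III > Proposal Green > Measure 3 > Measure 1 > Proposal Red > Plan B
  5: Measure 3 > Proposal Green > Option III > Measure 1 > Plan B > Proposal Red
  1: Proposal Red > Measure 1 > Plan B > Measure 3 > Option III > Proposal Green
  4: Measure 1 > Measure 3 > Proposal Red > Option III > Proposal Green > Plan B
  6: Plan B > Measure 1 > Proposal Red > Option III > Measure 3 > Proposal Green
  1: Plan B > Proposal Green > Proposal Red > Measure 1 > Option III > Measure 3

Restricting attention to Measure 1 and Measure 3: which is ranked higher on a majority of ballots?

Measure 1

Ballots ranking Measure 1 above Measure 3: 1 + 4 + 6 + 1 = 12.
Ballots ranking Measure 3 above Measure 1: 21 − 12 = 9.
Measure 1 wins the head-to-head 12–9.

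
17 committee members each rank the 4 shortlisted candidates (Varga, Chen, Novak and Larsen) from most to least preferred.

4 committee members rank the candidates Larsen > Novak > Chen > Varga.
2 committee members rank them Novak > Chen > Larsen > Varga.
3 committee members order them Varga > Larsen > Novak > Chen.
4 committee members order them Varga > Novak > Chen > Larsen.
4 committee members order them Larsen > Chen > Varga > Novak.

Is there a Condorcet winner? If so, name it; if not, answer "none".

Larsen

Check each pair by majority over 17 ballots:
Varga vs Chen: Varga preferred on 3+4 = 7 ballots; Chen wins 10–7.
Varga vs Novak: Varga preferred on 3+4+4 = 11 ballots; Varga wins 11–6.
Varga vs Larsen: Varga preferred on 3+4 = 7 ballots; Larsen wins 10–7.
Chen vs Novak: 4 for Chen, 13 for Novak — Novak by 13–4.
Chen vs Larsen: 2+4 = 6 for Chen, 11 for Larsen — Larsen by 11–6.
Novak vs Larsen: Novak preferred on 2+4 = 6 ballots; Larsen wins 11–6.
Larsen defeats every rival head-to-head and is the Condorcet winner.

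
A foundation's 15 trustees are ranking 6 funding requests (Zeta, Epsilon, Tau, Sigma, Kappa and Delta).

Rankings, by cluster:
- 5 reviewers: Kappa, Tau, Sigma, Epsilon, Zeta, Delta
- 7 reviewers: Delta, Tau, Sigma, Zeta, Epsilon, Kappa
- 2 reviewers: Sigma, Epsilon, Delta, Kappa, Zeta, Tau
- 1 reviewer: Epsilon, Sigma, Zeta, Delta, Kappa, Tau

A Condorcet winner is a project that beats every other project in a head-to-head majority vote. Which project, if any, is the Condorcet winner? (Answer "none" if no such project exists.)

none

Pairwise majorities:
Zeta vs Epsilon: Epsilon, 8–7.
Zeta–Tau: Tau 12–3.
Zeta vs Sigma: Sigma, 15–0.
Zeta–Kappa: Zeta 8–7.
Zeta vs Delta: Delta, 9–6.
Epsilon–Tau: Tau 12–3.
Epsilon vs Sigma: Sigma, 14–1.
Epsilon–Kappa: Epsilon 10–5.
Epsilon–Delta: Epsilon 8–7.
Tau vs Sigma: Tau, 12–3.
Tau–Kappa: Kappa 8–7.
Tau–Delta: Delta 10–5.
Sigma vs Kappa: Sigma, 10–5.
Sigma–Delta: Sigma 8–7.
Kappa vs Delta: Delta, 10–5.
Each project drops at least one matchup (Zeta loses to Epsilon; Epsilon loses to Tau; Tau loses to Kappa; Sigma loses to Tau; Kappa loses to Zeta; Delta loses to Epsilon); the cycle Zeta → Kappa → Tau → Zeta rules out a Condorcet winner.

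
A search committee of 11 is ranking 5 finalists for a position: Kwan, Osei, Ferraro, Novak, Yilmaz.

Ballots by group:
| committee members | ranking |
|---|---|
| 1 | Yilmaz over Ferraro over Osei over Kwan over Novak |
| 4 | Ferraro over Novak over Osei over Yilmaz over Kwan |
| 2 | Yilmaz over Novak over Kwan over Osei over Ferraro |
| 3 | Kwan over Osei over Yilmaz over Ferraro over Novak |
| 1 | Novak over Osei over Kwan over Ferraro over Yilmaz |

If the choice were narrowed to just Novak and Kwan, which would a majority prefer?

Ballots ranking Novak above Kwan: 4 + 2 + 1 = 7.
Ballots ranking Kwan above Novak: 11 − 7 = 4.
Novak wins the head-to-head 7–4.

Novak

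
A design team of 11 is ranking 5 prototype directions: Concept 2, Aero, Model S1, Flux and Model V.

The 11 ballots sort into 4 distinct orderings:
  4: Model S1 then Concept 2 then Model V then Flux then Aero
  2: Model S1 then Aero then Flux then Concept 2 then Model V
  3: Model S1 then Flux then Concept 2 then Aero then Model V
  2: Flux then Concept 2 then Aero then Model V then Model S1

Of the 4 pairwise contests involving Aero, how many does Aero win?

Aero against each rival (11 engineers):
Aero vs Concept 2: 2 to 9, Concept 2.
Aero vs Model S1: Model S1, 9–2.
Aero–Flux: Flux 9–2.
Aero vs Model V: Aero is ranked higher on 2+3+2 = 7 ballots, Model V on 4. Aero wins 7–4.
Aero beats Model V; loses to Concept 2, Model S1, Flux — 1 pairwise win.

1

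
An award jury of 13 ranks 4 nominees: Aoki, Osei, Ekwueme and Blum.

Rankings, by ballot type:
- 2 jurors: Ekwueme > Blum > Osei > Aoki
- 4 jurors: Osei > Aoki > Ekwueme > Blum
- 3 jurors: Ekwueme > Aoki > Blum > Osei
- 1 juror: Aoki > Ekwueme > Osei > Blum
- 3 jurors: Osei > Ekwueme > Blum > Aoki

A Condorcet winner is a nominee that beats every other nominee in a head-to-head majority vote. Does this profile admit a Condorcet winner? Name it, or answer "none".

Check each pair by majority over 13 ballots:
Aoki vs Osei: Osei, 9–4.
Aoki–Ekwueme: Ekwueme 8–5.
Aoki vs Blum: Aoki wins 8–5.
Osei vs Ekwueme: Osei, 7–6.
Osei–Blum: Osei 8–5.
Ekwueme–Blum: Ekwueme 13–0.
Osei wins every pairwise contest, so Osei is the Condorcet winner.

Osei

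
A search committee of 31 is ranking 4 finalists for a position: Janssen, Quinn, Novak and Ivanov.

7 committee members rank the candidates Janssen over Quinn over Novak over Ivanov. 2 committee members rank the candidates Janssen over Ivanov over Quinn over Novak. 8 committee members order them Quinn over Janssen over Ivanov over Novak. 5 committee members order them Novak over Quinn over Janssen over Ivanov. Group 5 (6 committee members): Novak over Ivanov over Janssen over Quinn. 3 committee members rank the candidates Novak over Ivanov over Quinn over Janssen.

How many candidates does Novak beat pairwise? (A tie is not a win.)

Novak against each rival (31 committee members):
Novak–Janssen: Janssen 17–14.
Novak–Quinn: Quinn 17–14.
Novak vs Ivanov: Novak preferred on 7+5+6+3 = 21 ballots; Novak wins 21–10.
Novak beats Ivanov; loses to Janssen, Quinn — 1 pairwise win.

1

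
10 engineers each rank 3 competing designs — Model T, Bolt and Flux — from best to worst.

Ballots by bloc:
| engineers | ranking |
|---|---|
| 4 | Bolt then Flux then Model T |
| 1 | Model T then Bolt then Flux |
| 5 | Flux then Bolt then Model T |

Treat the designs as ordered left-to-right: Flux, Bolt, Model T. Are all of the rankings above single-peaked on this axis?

yes

Axis positions: Flux=1, Bolt=2, Model T=3.
Bloc 1 (peak Bolt at position 2): ranking walks positions 2-1-3, expanding outward from the peak — single-peaked.
Bloc 2 (peak Model T at position 3): ranking walks positions 3-2-1, expanding outward from the peak — single-peaked.
Bloc 3 (peak Flux at position 1): ranking walks positions 1-2-3, expanding outward from the peak — single-peaked.
Every ranking is single-peaked on this axis.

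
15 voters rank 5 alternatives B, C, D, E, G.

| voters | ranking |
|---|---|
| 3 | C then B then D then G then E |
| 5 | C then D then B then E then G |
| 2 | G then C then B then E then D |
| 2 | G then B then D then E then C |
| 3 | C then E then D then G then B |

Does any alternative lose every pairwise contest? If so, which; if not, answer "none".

Pairwise majorities:
B–C: C 13–2.
B–D: D 8–7.
B vs E: B wins 12–3.
B vs G: B wins 8–7.
C vs D: C wins 13–2.
C vs E: 3+5+2+3 = 13 for C, 2 for E — C by 13–2.
C vs G: C preferred on 3+5+3 = 11 ballots; C wins 11–4.
D vs E: 10 to 5, D.
D–G: D 11–4.
E vs G: E wins 8–7.
G is beaten in every head-to-head and is the Condorcet loser.

G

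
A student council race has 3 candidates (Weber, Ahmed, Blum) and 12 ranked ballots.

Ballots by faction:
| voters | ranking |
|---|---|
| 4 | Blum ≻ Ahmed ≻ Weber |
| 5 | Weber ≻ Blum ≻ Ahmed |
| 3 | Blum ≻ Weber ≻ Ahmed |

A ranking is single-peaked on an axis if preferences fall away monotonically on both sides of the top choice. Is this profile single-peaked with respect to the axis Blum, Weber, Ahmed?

no

Axis positions: Blum=1, Weber=2, Ahmed=3.
Faction 1: ranking walks positions 1-3-2; Ahmed is ranked above Weber even though Weber lies between Ahmed and the peak Blum on the axis — preferences dip and rise again. Not single-peaked.
Faction 2 (peak Weber at position 2): ranking walks positions 2-1-3, expanding outward from the peak — single-peaked.
Faction 3 (peak Blum at position 1): ranking walks positions 1-2-3, expanding outward from the peak — single-peaked.
Faction 1 violates single-peakedness, so the profile is not single-peaked on this axis.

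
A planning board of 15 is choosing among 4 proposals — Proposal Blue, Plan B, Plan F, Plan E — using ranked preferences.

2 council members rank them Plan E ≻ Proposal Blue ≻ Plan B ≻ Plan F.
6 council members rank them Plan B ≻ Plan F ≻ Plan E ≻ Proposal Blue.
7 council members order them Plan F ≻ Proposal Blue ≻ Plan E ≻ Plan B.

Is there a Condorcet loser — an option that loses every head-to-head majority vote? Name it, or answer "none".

Pairwise majorities:
Proposal Blue–Plan B: Proposal Blue 9–6.
Proposal Blue vs Plan F: Plan F wins 13–2.
Proposal Blue vs Plan E: Plan E, 8–7.
Plan B vs Plan F: Plan B is ranked higher on 2+6 = 8 ballots, Plan F on 7. Plan B wins 8–7.
Plan B vs Plan E: 6 to 9, Plan E.
Plan F vs Plan E: Plan F, 13–2.
Each option has at least one pairwise win (Proposal Blue beats Plan B; Plan B beats Plan F; Plan F beats Proposal Blue; Plan E beats Proposal Blue) — no Condorcet loser.

none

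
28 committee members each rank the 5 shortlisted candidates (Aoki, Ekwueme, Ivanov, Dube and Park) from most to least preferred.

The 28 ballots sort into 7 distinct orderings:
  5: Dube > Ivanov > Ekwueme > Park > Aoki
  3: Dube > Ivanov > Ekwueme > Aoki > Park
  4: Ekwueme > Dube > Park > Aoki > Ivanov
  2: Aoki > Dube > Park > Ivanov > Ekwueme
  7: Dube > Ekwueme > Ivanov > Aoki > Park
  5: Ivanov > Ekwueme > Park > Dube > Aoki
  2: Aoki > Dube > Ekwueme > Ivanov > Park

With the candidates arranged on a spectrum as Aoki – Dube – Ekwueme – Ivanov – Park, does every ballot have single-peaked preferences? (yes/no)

no

Axis positions: Aoki=1, Dube=2, Ekwueme=3, Ivanov=4, Park=5.
Group 1: ranking walks positions 2-4-3-5-1; Ivanov is ranked above Ekwueme even though Ekwueme lies between Ivanov and the peak Dube on the axis — preferences dip and rise again. Not single-peaked.
Group 2: ranking walks positions 2-4-3-1-5; Ivanov is ranked above Ekwueme even though Ekwueme lies between Ivanov and the peak Dube on the axis — preferences dip and rise again. Not single-peaked.
Group 3: ranking walks positions 3-2-5-1-4; Park is ranked above Ivanov even though Ivanov lies between Park and the peak Ekwueme on the axis — preferences dip and rise again. Not single-peaked.
Group 4: ranking walks positions 1-2-5-4-3; Park is ranked above Ekwueme even though Ekwueme lies between Park and the peak Aoki on the axis — preferences dip and rise again. Not single-peaked.
Group 5 (peak Dube at position 2): ranking walks positions 2-3-4-1-5, expanding outward from the peak — single-peaked.
Group 6 (peak Ivanov at position 4): ranking walks positions 4-3-5-2-1, expanding outward from the peak — single-peaked.
Group 7 (peak Aoki at position 1): ranking walks positions 1-2-3-4-5, expanding outward from the peak — single-peaked.
Group 1 violates single-peakedness, so the profile is not single-peaked on this axis.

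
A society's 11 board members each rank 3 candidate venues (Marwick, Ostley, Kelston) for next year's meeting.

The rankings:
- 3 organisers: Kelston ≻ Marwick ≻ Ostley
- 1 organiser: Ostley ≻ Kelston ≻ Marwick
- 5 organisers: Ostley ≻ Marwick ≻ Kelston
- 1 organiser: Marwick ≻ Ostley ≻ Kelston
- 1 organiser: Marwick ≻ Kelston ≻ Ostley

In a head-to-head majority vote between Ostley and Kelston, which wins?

Ballots ranking Ostley above Kelston: 1 + 5 + 1 = 7.
Ballots ranking Kelston above Ostley: 11 − 7 = 4.
Ostley wins the head-to-head 7–4.

Ostley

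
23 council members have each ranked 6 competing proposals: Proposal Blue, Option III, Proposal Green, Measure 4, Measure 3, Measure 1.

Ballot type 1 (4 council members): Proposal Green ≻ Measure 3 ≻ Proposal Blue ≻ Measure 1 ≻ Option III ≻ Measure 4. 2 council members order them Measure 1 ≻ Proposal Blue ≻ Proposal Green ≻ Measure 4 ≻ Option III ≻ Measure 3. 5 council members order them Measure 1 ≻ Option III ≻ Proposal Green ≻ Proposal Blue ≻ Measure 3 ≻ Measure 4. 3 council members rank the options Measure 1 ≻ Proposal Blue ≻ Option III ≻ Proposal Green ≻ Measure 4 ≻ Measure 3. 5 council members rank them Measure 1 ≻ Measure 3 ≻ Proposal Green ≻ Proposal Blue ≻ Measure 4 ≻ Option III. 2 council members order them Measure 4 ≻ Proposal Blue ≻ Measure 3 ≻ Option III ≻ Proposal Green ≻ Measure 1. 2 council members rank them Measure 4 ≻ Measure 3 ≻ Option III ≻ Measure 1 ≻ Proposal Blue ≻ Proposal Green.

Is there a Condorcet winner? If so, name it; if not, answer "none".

Check each pair by majority over 23 ballots:
Proposal Blue vs Option III: Proposal Blue wins 16–7.
Proposal Blue vs Proposal Green: Proposal Green wins 14–9.
Proposal Blue–Measure 4: Proposal Blue 19–4.
Proposal Blue vs Measure 3: Proposal Blue, 12–11.
Proposal Blue vs Measure 1: Measure 1, 17–6.
Option III–Proposal Green: Option III 12–11.
Option III–Measure 4: Option III 12–11.
Option III–Measure 3: Measure 3 13–10.
Option III–Measure 1: Measure 1 19–4.
Proposal Green–Measure 4: Proposal Green 19–4.
Proposal Green vs Measure 3: Proposal Green, 14–9.
Proposal Green–Measure 1: Measure 1 17–6.
Measure 4 vs Measure 3: Measure 3, 14–9.
Measure 4 vs Measure 1: Measure 1 wins 19–4.
Measure 3 vs Measure 1: Measure 1 wins 15–8.
Measure 1 defeats every rival head-to-head and is the Condorcet winner.

Measure 1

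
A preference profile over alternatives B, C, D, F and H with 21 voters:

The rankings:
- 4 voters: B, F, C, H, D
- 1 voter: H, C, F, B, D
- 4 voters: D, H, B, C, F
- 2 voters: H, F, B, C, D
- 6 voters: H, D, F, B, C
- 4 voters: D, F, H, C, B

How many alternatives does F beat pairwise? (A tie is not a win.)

F against each rival (21 voters):
F vs B: F, 13–8.
F vs C: 4+2+6+4 = 16 for F, 5 for C — F by 16–5.
F–D: D 14–7.
F–H: H 13–8.
F beats B, C; loses to D, H — 2 pairwise wins.

2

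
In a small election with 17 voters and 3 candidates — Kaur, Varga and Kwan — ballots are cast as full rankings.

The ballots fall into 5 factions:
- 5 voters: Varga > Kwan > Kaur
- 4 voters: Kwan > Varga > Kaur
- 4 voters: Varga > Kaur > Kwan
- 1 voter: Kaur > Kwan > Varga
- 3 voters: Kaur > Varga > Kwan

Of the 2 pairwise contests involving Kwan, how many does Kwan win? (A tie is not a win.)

Kwan against each rival (17 voters):
Kwan vs Kaur: Kwan wins 9–8.
Kwan vs Varga: Varga, 12–5.
Kwan beats Kaur; loses to Varga — 1 pairwise win.

1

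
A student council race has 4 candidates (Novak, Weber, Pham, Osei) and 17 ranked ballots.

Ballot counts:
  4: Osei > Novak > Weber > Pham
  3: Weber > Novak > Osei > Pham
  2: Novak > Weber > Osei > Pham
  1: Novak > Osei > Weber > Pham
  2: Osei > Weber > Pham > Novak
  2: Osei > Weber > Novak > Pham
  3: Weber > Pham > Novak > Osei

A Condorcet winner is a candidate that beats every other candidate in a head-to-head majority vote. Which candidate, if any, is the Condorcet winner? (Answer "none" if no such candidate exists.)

Pairwise majorities:
Novak vs Weber: Weber wins 10–7.
Novak–Pham: Novak 12–5.
Novak vs Osei: Novak wins 9–8.
Weber vs Pham: Weber wins 17–0.
Weber vs Osei: Osei wins 9–8.
Pham–Osei: Osei 14–3.
No candidate is unbeaten: Novak loses to Weber; Weber loses to Osei; Pham loses to Novak; Osei loses to Novak. In particular Novak > Osei > Weber > Novak is a majority cycle — no Condorcet winner exists.

none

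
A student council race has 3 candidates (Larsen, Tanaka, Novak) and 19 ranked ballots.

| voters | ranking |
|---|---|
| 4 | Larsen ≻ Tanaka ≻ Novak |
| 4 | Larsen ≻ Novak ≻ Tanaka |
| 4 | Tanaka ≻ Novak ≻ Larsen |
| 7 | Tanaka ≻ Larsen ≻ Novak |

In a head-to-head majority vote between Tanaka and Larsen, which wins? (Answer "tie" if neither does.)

Tanaka

Ballots ranking Tanaka above Larsen: 4 + 7 = 11.
Ballots ranking Larsen above Tanaka: 19 − 11 = 8.
Tanaka wins the head-to-head 11–8.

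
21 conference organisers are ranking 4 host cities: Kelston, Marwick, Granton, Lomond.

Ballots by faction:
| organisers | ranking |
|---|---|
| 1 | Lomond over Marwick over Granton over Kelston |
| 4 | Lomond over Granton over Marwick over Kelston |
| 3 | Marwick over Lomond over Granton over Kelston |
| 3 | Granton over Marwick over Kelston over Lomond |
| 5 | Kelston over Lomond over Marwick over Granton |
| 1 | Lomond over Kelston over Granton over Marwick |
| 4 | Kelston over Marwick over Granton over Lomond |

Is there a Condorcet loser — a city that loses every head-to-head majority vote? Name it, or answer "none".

none

Pairwise majorities:
Kelston–Marwick: Marwick 11–10.
Kelston vs Granton: Kelston is ranked higher on 5+1+4 = 10 ballots, Granton on 11. Granton wins 11–10.
Kelston–Lomond: Kelston 12–9.
Marwick vs Granton: 13 to 8, Marwick.
Marwick vs Lomond: Lomond wins 11–10.
Granton vs Lomond: 7 to 14, Lomond.
No city is winless: Kelston beats Lomond; Marwick beats Kelston; Granton beats Kelston; Lomond beats Marwick. There is no Condorcet loser.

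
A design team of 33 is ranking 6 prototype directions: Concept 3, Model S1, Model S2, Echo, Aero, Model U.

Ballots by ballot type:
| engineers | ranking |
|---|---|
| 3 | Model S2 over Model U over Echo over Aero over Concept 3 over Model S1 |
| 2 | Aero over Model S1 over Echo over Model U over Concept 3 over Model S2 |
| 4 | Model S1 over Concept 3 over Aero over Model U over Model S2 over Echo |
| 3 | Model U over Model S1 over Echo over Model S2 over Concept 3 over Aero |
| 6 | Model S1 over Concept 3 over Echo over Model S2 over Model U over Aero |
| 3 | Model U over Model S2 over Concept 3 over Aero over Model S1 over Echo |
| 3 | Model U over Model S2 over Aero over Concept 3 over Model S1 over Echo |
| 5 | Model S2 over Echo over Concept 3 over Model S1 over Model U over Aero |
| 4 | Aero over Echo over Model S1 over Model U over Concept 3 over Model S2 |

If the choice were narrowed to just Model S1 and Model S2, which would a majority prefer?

Model S1

Ballots ranking Model S1 above Model S2: 2 + 4 + 3 + 6 + 4 = 19.
Ballots ranking Model S2 above Model S1: 33 − 19 = 14.
Model S1 wins the head-to-head 19–14.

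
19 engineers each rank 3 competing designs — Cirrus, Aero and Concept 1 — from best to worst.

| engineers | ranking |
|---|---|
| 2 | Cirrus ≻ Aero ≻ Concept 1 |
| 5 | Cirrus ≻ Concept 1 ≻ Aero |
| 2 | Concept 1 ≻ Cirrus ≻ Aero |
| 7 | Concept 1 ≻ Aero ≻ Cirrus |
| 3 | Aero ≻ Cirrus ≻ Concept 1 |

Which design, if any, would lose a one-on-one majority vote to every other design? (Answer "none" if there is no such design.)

none

Pairwise majorities:
Cirrus vs Aero: Aero wins 10–9.
Cirrus vs Concept 1: Cirrus wins 10–9.
Aero vs Concept 1: Aero is ranked higher on 2+3 = 5 ballots, Concept 1 on 14. Concept 1 wins 14–5.
Each design has at least one pairwise win (Cirrus beats Concept 1; Aero beats Cirrus; Concept 1 beats Aero) — no Condorcet loser.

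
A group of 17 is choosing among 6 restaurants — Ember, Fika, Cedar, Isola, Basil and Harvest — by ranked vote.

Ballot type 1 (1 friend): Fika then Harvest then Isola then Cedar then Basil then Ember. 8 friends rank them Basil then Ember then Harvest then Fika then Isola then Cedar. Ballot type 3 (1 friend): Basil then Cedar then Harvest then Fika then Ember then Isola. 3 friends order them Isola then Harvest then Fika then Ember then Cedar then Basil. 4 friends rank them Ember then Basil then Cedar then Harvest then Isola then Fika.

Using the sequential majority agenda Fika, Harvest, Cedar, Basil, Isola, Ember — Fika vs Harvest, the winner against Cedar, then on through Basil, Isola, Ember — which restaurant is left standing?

Round 1: Fika vs Harvest — 1–16, Harvest advances.
Round 2: Harvest vs Cedar — 12–5, Harvest advances.
Round 3: Harvest vs Basil — 4–13, Basil advances.
Round 4: Basil vs Isola — 13–4, Basil advances.
Round 5: Basil vs Ember — 10–7, Basil advances.
Basil survives the agenda.

Basil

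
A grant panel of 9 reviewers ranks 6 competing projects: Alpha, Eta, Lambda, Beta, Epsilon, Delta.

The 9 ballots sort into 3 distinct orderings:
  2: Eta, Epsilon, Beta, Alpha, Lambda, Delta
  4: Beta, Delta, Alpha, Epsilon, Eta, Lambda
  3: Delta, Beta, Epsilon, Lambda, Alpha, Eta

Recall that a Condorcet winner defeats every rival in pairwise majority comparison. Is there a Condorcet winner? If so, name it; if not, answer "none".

Beta

Pairwise majorities:
Alpha vs Eta: Alpha wins 7–2.
Alpha–Lambda: Alpha 6–3.
Alpha vs Beta: Beta wins 9–0.
Alpha vs Epsilon: Epsilon, 5–4.
Alpha vs Delta: Delta, 7–2.
Eta vs Lambda: Eta wins 6–3.
Eta–Beta: Beta 7–2.
Eta vs Epsilon: Epsilon, 7–2.
Eta vs Delta: Delta, 7–2.
Lambda vs Beta: Beta, 9–0.
Lambda vs Epsilon: Epsilon, 9–0.
Lambda–Delta: Delta 7–2.
Beta–Epsilon: Beta 7–2.
Beta–Delta: Beta 6–3.
Epsilon–Delta: Delta 7–2.
Beta wins every pairwise contest, so Beta is the Condorcet winner.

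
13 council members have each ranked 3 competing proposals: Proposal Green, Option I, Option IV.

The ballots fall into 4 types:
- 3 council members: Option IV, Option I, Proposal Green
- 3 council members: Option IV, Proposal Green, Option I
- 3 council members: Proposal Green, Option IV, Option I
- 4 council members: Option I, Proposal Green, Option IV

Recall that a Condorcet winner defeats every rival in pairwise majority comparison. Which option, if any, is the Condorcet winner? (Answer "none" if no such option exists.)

Check each pair by majority over 13 ballots:
Proposal Green–Option I: Option I 7–6.
Proposal Green vs Option IV: Proposal Green preferred on 3+4 = 7 ballots; Proposal Green wins 7–6.
Option I vs Option IV: Option IV wins 9–4.
Every option loses at least once (Proposal Green loses to Option I; Option I loses to Option IV; Option IV loses to Proposal Green). The majority relation contains the cycle Proposal Green → Option IV → Option I → Proposal Green, so there is no Condorcet winner.

none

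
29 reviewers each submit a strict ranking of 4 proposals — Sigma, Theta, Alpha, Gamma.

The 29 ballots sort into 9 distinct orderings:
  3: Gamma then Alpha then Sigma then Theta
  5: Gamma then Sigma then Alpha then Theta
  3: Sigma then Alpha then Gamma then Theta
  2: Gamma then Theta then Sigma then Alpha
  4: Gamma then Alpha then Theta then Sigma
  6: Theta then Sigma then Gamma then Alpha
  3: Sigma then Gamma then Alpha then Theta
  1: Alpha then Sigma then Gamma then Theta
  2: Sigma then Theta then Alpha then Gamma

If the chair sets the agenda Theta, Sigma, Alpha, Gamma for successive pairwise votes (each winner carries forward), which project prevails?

Sigma

Round 1: Theta vs Sigma — 12–17, Sigma advances.
Round 2: Sigma vs Alpha — 21–8, Sigma advances.
Round 3: Sigma vs Gamma — 15–14, Sigma advances.
The agenda winner is Sigma.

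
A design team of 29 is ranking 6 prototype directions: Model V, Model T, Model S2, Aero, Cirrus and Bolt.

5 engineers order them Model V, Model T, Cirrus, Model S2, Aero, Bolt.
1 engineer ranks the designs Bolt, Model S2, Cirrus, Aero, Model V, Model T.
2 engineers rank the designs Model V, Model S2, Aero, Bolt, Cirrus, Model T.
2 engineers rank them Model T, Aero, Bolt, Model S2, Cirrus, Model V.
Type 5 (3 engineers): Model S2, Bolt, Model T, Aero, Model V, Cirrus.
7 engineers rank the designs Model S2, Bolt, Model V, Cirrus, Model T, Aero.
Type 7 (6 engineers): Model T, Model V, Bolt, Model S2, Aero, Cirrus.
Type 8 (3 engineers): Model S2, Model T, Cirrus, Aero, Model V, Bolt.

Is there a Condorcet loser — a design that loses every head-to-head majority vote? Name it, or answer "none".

Pairwise majorities:
Model V vs Model T: Model V preferred on 5+1+2+7 = 15 ballots; Model V wins 15–14.
Model V vs Model S2: 13 to 16, Model S2.
Model V–Aero: Model V 20–9.
Model V vs Cirrus: Model V is ranked higher on 5+2+3+7+6 = 23 ballots, Cirrus on 6. Model V wins 23–6.
Model V vs Bolt: Model V is ranked higher on 5+2+6+3 = 16 ballots, Bolt on 13. Model V wins 16–13.
Model T vs Model S2: 5+2+6 = 13 for Model T, 16 for Model S2 — Model S2 by 16–13.
Model T vs Aero: Model T preferred on 5+2+3+7+6+3 = 26 ballots; Model T wins 26–3.
Model T vs Cirrus: 19 to 10, Model T.
Model T–Bolt: Model T 16–13.
Model S2 vs Aero: Model S2 preferred on 27 ballots; Model S2 wins 27–2.
Model S2 vs Cirrus: Model S2 preferred on 24 ballots; Model S2 wins 24–5.
Model S2 vs Bolt: 20 to 9, Model S2.
Aero–Cirrus: Cirrus 16–13.
Aero vs Bolt: Aero is ranked higher on 5+2+2+3 = 12 ballots, Bolt on 17. Bolt wins 17–12.
Cirrus vs Bolt: 5+3 = 8 for Cirrus, 21 for Bolt — Bolt by 21–8.
Only Aero has no wins; Aero is the Condorcet loser.

Aero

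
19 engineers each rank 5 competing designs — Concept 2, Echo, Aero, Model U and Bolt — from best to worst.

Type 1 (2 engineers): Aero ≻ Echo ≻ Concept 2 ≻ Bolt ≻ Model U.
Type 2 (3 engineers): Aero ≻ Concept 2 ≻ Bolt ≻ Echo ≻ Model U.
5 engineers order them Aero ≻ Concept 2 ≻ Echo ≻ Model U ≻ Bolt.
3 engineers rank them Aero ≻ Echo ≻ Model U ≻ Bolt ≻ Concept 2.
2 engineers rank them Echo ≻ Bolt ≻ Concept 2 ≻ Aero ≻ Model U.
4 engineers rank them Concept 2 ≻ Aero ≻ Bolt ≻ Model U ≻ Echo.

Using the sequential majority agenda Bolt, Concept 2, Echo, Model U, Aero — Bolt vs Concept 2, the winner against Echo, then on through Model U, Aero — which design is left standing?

Aero

Round 1: Bolt vs Concept 2 — 5–14, Concept 2 advances.
Round 2: Concept 2 vs Echo — 12–7, Concept 2 advances.
Round 3: Concept 2 vs Model U — 16–3, Concept 2 advances.
Round 4: Concept 2 vs Aero — 6–13, Aero advances.
Aero survives the agenda.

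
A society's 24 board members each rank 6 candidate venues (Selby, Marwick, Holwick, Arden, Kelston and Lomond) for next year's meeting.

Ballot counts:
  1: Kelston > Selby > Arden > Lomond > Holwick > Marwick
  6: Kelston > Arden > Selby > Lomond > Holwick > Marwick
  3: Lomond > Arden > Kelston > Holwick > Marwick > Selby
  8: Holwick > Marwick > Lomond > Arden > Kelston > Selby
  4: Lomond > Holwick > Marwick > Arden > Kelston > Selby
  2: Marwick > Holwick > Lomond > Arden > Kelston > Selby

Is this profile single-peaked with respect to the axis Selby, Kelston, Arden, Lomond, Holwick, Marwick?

Axis positions: Selby=1, Kelston=2, Arden=3, Lomond=4, Holwick=5, Marwick=6.
Ballot type 1 (peak Kelston at position 2): ranking walks positions 2-1-3-4-5-6, expanding outward from the peak — single-peaked.
Ballot type 2 (peak Kelston at position 2): ranking walks positions 2-3-1-4-5-6, expanding outward from the peak — single-peaked.
Ballot type 3 (peak Lomond at position 4): ranking walks positions 4-3-2-5-6-1, expanding outward from the peak — single-peaked.
Ballot type 4 (peak Holwick at position 5): ranking walks positions 5-6-4-3-2-1, expanding outward from the peak — single-peaked.
Ballot type 5 (peak Lomond at position 4): ranking walks positions 4-5-6-3-2-1, expanding outward from the peak — single-peaked.
Ballot type 6 (peak Marwick at position 6): ranking walks positions 6-5-4-3-2-1, expanding outward from the peak — single-peaked.
Every ranking is single-peaked on this axis.

yes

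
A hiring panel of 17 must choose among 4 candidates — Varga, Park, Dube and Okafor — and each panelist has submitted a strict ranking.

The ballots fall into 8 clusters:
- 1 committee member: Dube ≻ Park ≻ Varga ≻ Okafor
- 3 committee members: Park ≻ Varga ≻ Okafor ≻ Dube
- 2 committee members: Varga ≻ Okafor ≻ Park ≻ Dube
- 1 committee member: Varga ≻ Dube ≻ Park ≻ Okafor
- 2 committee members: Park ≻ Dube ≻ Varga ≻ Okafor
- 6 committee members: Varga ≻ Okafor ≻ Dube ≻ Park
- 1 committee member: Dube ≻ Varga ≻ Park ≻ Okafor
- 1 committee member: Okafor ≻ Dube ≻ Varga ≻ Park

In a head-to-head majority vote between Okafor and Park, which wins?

Ballots ranking Okafor above Park: 2 + 6 + 1 = 9.
Ballots ranking Park above Okafor: 17 − 9 = 8.
Okafor wins the head-to-head 9–8.

Okafor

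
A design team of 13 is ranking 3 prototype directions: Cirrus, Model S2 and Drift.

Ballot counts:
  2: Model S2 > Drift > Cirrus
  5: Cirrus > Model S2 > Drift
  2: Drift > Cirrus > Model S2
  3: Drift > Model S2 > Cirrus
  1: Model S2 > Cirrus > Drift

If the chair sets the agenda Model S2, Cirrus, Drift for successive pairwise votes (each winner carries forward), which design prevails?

Round 1: Model S2 vs Cirrus — 6–7, Cirrus advances.
Round 2: Cirrus vs Drift — 6–7, Drift advances.
Drift survives the agenda.

Drift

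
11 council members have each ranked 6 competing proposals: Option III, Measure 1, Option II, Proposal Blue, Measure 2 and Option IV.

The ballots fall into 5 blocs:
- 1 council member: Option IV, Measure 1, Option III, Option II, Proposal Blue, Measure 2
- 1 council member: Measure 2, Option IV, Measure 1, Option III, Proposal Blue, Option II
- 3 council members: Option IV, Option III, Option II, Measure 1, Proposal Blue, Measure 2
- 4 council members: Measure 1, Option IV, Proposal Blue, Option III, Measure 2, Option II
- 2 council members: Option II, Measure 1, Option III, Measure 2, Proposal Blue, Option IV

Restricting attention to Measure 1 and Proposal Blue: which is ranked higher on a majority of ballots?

Ballots ranking Measure 1 above Proposal Blue: 1 + 1 + 3 + 4 + 2 = 11.
Ballots ranking Proposal Blue above Measure 1: 11 − 11 = 0.
Measure 1 wins the head-to-head 11–0.

Measure 1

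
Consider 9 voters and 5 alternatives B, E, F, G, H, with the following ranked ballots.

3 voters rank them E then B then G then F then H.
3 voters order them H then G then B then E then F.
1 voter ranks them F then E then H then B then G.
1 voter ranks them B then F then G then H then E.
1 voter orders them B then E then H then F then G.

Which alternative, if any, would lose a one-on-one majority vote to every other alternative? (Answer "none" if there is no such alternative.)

none

Head-to-head results (9 voters):
B–E: B 5–4.
B vs F: 3+3+1+1 = 8 for B, 1 for F — B by 8–1.
B vs G: B is ranked higher on 3+1+1+1 = 6 ballots, G on 3. B wins 6–3.
B vs H: 3+1+1 = 5 for B, 4 for H — B by 5–4.
E vs F: E wins 7–2.
E vs G: E wins 5–4.
E vs H: E wins 5–4.
F–G: G 6–3.
F vs H: F is ranked higher on 3+1+1 = 5 ballots, H on 4. F wins 5–4.
G vs H: H, 5–4.
Every alternative wins at least one matchup (B beats E; E beats F; F beats H; G beats F; H beats G), so there is no Condorcet loser.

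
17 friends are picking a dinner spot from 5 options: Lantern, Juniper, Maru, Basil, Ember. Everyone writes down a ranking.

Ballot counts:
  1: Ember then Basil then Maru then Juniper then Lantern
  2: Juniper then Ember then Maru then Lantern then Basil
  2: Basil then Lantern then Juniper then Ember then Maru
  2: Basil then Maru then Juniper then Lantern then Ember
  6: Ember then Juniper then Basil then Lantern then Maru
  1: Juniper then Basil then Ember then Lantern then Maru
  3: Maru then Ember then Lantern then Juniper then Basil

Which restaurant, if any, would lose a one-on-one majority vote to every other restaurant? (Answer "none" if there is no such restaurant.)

Head-to-head results (17 friends):
Lantern–Juniper: Juniper 12–5.
Lantern–Maru: Lantern 9–8.
Lantern vs Basil: Basil wins 12–5.
Lantern vs Ember: 4 to 13, Ember.
Juniper–Maru: Juniper 11–6.
Juniper vs Basil: Juniper wins 12–5.
Juniper vs Ember: 7 to 10, Ember.
Maru vs Basil: Basil wins 12–5.
Maru vs Ember: 2+3 = 5 for Maru, 12 for Ember — Ember by 12–5.
Basil vs Ember: Ember, 12–5.
Maru loses to every other restaurant — it is the Condorcet loser.

Maru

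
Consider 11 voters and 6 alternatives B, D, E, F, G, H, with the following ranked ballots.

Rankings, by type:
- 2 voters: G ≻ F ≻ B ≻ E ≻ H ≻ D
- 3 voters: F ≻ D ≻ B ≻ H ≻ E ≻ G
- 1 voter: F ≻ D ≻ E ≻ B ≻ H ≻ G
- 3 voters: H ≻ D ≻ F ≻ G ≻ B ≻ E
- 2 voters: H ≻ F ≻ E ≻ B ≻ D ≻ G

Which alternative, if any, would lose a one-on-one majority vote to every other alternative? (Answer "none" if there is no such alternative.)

G

Pairwise majorities:
B vs D: D, 7–4.
B vs E: 8 to 3, B.
B vs F: 0 for B, 11 for F — F by 11–0.
B–G: B 6–5.
B vs H: B is ranked higher on 2+3+1 = 6 ballots, H on 5. B wins 6–5.
D vs E: D, 7–4.
D vs F: F wins 8–3.
D vs G: D wins 9–2.
D vs H: H wins 7–4.
E vs F: 0 to 11, F.
E vs G: E wins 6–5.
E vs H: 3 to 8, H.
F vs G: F wins 9–2.
F vs H: F preferred on 2+3+1 = 6 ballots; F wins 6–5.
G vs H: G preferred on 2 ballots; H wins 9–2.
Only G has no wins; G is the Condorcet loser.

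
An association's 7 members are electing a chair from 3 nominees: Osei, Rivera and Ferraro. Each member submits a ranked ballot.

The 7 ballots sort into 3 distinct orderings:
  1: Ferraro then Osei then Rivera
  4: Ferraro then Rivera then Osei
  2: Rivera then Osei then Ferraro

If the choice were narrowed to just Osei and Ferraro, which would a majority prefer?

Ferraro

Ballots ranking Osei above Ferraro: 2.
Ballots ranking Ferraro above Osei: 7 − 2 = 5.
Ferraro wins the head-to-head 5–2.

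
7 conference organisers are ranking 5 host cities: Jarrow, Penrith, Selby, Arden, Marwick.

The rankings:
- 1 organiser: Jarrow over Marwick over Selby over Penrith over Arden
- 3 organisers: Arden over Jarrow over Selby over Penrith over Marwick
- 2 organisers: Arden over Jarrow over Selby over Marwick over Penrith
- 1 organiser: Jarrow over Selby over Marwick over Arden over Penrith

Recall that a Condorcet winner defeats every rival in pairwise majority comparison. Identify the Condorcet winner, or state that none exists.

Arden

Check each pair by majority over 7 ballots:
Jarrow–Penrith: Jarrow 7–0.
Jarrow–Selby: Jarrow 7–0.
Jarrow–Arden: Arden 5–2.
Jarrow vs Marwick: Jarrow, 7–0.
Penrith vs Selby: Selby wins 7–0.
Penrith vs Arden: Arden wins 6–1.
Penrith vs Marwick: Marwick wins 4–3.
Selby vs Arden: Arden wins 5–2.
Selby vs Marwick: Selby, 6–1.
Arden vs Marwick: Arden wins 5–2.
Arden wins every pairwise contest, so Arden is the Condorcet winner.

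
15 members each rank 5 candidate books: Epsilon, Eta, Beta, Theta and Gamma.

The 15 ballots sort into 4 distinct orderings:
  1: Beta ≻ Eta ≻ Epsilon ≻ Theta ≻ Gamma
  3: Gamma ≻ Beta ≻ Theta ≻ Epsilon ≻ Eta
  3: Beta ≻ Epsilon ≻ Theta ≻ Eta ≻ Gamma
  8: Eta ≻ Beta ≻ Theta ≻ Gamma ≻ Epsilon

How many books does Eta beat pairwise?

Eta against each rival (15 members):
Eta vs Epsilon: 9 to 6, Eta.
Eta vs Beta: Eta wins 8–7.
Eta vs Theta: Eta wins 9–6.
Eta–Gamma: Eta 12–3.
Eta beats Epsilon, Beta, Theta, Gamma — 4 pairwise wins.

4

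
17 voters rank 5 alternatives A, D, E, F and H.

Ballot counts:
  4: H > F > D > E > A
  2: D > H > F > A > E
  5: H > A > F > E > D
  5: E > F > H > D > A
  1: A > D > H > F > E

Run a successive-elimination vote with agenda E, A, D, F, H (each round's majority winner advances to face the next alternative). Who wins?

Round 1: E vs A — 9–8, E advances.
Round 2: E vs D — 10–7, E advances.
Round 3: E vs F — 5–12, F advances.
Round 4: F vs H — 5–12, H advances.
The agenda winner is H.

H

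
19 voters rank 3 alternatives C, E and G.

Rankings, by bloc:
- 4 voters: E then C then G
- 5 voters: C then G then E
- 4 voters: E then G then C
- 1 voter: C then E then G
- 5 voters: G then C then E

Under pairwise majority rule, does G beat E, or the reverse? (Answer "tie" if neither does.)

G

Ballots ranking G above E: 5 + 5 = 10.
Ballots ranking E above G: 19 − 10 = 9.
G wins the head-to-head 10–9.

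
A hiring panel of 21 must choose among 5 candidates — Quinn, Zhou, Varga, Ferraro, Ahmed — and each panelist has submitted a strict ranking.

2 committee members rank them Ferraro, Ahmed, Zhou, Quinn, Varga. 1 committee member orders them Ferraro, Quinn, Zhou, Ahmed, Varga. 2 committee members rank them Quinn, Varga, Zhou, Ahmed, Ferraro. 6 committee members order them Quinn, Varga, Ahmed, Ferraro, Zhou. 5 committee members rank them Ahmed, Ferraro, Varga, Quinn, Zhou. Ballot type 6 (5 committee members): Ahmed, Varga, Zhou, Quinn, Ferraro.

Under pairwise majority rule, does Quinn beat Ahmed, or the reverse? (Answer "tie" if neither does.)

Ballots ranking Quinn above Ahmed: 1 + 2 + 6 = 9.
Ballots ranking Ahmed above Quinn: 21 − 9 = 12.
Ahmed wins the head-to-head 12–9.

Ahmed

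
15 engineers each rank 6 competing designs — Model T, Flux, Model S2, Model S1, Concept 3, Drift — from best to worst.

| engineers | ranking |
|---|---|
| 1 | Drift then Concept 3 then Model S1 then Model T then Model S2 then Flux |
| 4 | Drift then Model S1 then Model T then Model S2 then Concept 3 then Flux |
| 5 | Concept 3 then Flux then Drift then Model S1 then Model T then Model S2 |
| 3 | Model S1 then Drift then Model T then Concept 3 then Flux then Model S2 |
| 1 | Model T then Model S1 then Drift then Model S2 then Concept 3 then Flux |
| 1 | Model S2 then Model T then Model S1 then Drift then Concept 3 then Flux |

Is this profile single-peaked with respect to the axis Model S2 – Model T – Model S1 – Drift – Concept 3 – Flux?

Axis positions: Model S2=1, Model T=2, Model S1=3, Drift=4, Concept 3=5, Flux=6.
Faction 1 (peak Drift at position 4): ranking walks positions 4-5-3-2-1-6, expanding outward from the peak — single-peaked.
Faction 2 (peak Drift at position 4): ranking walks positions 4-3-2-1-5-6, expanding outward from the peak — single-peaked.
Faction 3 (peak Concept 3 at position 5): ranking walks positions 5-6-4-3-2-1, expanding outward from the peak — single-peaked.
Faction 4 (peak Model S1 at position 3): ranking walks positions 3-4-2-5-6-1, expanding outward from the peak — single-peaked.
Faction 5 (peak Model T at position 2): ranking walks positions 2-3-4-1-5-6, expanding outward from the peak — single-peaked.
Faction 6 (peak Model S2 at position 1): ranking walks positions 1-2-3-4-5-6, expanding outward from the peak — single-peaked.
Every ranking is single-peaked on this axis.

yes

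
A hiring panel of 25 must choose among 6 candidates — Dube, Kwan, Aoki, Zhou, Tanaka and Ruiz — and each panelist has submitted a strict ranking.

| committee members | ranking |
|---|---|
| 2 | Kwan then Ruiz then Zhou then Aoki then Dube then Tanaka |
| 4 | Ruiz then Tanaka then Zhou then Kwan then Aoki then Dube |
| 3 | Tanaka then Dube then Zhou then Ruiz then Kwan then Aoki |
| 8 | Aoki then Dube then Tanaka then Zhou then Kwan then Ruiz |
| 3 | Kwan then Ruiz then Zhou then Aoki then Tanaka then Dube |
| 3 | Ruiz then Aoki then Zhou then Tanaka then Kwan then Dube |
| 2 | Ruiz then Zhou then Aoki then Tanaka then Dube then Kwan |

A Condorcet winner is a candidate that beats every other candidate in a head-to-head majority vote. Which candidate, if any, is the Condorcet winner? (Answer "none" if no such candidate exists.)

none

Check each pair by majority over 25 ballots:
Dube vs Kwan: 3+8+2 = 13 for Dube, 12 for Kwan — Dube by 13–12.
Dube vs Aoki: 3 for Dube, 22 for Aoki — Aoki by 22–3.
Dube vs Zhou: 11 to 14, Zhou.
Dube vs Tanaka: Dube is ranked higher on 2+8 = 10 ballots, Tanaka on 15. Tanaka wins 15–10.
Dube vs Ruiz: 11 to 14, Ruiz.
Kwan vs Aoki: 12 to 13, Aoki.
Kwan vs Zhou: Kwan is ranked higher on 2+3 = 5 ballots, Zhou on 20. Zhou wins 20–5.
Kwan vs Tanaka: 2+3 = 5 for Kwan, 20 for Tanaka — Tanaka by 20–5.
Kwan vs Ruiz: Kwan preferred on 2+8+3 = 13 ballots; Kwan wins 13–12.
Aoki vs Zhou: 11 to 14, Zhou.
Aoki vs Tanaka: Aoki is ranked higher on 2+8+3+3+2 = 18 ballots, Tanaka on 7. Aoki wins 18–7.
Aoki vs Ruiz: Aoki preferred on 8 ballots; Ruiz wins 17–8.
Zhou vs Tanaka: 10 to 15, Tanaka.
Zhou vs Ruiz: Zhou preferred on 3+8 = 11 ballots; Ruiz wins 14–11.
Tanaka vs Ruiz: 3+8 = 11 for Tanaka, 14 for Ruiz — Ruiz by 14–11.
Each candidate drops at least one matchup (Dube loses to Aoki; Kwan loses to Dube; Aoki loses to Zhou; Zhou loses to Tanaka; Tanaka loses to Aoki; Ruiz loses to Kwan); the cycle Dube > Kwan > Ruiz > Dube rules out a Condorcet winner.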